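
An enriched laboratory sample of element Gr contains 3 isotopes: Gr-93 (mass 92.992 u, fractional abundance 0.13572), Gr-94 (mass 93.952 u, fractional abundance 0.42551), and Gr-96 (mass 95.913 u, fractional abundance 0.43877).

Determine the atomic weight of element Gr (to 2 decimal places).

Average mass = Σ (abundance × isotope mass) = 0.13572 × 92.992 + 0.42551 × 93.952 + 0.43877 × 95.913
= 12.6209 + 39.9775 + 42.0837 = 94.6821 u

94.68 u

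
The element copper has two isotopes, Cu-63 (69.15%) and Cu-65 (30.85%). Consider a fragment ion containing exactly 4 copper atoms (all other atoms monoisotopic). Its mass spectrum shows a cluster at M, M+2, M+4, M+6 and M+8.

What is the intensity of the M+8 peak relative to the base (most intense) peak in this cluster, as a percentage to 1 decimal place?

2.2%

(0.6915 + 0.3085)^4 gives M 0.2286, M+2 0.4080, M+4 0.2731, M+6 0.0812, M+8 0.0091; the largest is M+2.
P(M+2) = C(4,1) × 0.6915^3 × 0.3085^1 = 4 × 0.33065611 × 0.3085 = 0.408030 (base)
P(M+8) = C(4,4) × 0.6915^0 × 0.3085^4 = 1 × 1.0000 × 0.00905776 = 0.009058
Relative intensity = 0.009058 / 0.408030 × 100 = 2.2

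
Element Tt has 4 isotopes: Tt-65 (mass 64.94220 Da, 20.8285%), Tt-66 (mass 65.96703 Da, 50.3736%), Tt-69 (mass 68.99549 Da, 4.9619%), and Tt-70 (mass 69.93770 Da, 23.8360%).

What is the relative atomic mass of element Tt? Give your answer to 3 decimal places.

66.850 Da

Weight each isotope mass by its fractional abundance: 0.208285 × 64.94220 + 0.503736 × 65.96703 + 0.049619 × 68.99549 + 0.238360 × 69.93770
= 13.526486 + 33.229968 + 3.423487 + 16.670350 = 66.850291 Da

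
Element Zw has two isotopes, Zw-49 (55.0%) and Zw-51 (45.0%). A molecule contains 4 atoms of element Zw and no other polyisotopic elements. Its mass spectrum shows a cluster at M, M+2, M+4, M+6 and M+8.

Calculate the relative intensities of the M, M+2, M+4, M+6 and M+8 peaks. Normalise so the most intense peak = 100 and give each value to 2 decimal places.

The 4 Zw atoms are independent, so intensities follow the terms of (0.550 + 0.450)^4.
P(M) = 0.550^4 = 0.091506
P(M+2) = 4 × 0.550^3 × 0.450^1 = 0.299475
P(M+4) = 6 × 0.550^2 × 0.450^2 = 0.367538
P(M+6) = 4 × 0.550^1 × 0.450^3 = 0.200475
P(M+8) = 0.450^4 = 0.041006
The M+4 peak is largest (0.367538); scaling to 100 gives 24.90 : 81.48 : 100.00 : 54.55 : 11.16.

24.90 : 81.48 : 100.00 : 54.55 : 11.16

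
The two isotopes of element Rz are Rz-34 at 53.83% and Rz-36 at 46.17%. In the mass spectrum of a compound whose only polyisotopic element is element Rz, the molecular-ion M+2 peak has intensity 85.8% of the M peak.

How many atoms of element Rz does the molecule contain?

For n independent Rz atoms, I(M+2)/I(M) = n · (abundance Rz-36) / (abundance Rz-34) = n · 0.4617/0.5383.
n = 0.858 × 0.5383/0.4617 = 1.00 ≈ 1

1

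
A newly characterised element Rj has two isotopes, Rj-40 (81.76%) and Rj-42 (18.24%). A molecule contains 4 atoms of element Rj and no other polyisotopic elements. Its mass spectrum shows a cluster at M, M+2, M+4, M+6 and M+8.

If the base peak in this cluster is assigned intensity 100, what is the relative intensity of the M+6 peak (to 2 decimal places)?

Binomial terms of (0.8176 + 0.1824)^4: M 0.4469, M+2 0.3988, M+4 0.1334, M+6 0.0198, M+8 0.0011 → M is the base peak.
P(M) = C(4,0) × 0.8176^4 × 0.1824^0 = 1 × 0.44685182 × 1.0000 = 0.446852 (base)
P(M+6) = C(4,3) × 0.8176^1 × 0.1824^3 = 4 × 0.8176 × 0.0060684 = 0.019846
Relative intensity = 0.019846 / 0.446852 × 100 = 4.44

4.44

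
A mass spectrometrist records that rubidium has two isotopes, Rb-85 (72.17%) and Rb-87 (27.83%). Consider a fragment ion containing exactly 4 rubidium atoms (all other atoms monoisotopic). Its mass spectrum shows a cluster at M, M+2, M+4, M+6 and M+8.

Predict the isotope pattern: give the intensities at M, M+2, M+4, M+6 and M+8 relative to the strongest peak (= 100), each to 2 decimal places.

64.83 : 100.00 : 57.84 : 14.87 : 1.43

The 4 Rb atoms are independent, so intensities follow the terms of (0.7217 + 0.2783)^4.
P(M) = 0.7217^4 = 0.271286
P(M+2) = 4 × 0.7217^3 × 0.2783^1 = 0.418450
P(M+4) = 6 × 0.7217^2 × 0.2783^2 = 0.242042
P(M+6) = 4 × 0.7217^1 × 0.2783^3 = 0.062224
P(M+8) = 0.2783^4 = 0.005999
The M+2 peak is largest (0.418450); scaling to 100 gives 64.83 : 100.00 : 57.84 : 14.87 : 1.43.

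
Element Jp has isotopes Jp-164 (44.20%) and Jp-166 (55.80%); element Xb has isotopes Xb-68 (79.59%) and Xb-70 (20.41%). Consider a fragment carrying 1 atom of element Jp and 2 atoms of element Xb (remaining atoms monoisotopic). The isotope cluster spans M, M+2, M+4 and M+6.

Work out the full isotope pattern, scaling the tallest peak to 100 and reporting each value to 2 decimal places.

56.33 : 100.00 : 40.18 : 4.68

Element Jp pattern (n=1): 0.4420 : 0.5580
Element Xb pattern (n=2): 0.63345681 : 0.32488638 : 0.04165681
Convolve the two distributions (both contribute in 2-u steps):
  M: 0.4420×0.63345681 = 0.279988
  M+2: 0.4420×0.32488638 + 0.5580×0.63345681 = 0.497069
  M+4: 0.4420×0.04165681 + 0.5580×0.32488638 = 0.199699
  M+6: 0.5580×0.04165681 = 0.023244
Scale to base peak (0.497069) = 100: 56.33 : 100.00 : 40.18 : 4.68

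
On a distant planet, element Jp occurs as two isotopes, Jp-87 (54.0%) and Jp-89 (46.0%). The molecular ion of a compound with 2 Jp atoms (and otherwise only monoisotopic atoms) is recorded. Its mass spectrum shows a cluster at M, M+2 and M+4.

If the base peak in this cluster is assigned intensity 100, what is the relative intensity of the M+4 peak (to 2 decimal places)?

Term probabilities: M 0.2916, M+2 0.4968, M+4 0.2116. Base peak = M+2.
P(M+2) = C(2,1) × 0.540^1 × 0.460^1 = 2 × 0.5400 × 0.4600 = 0.496800 (base)
P(M+4) = C(2,2) × 0.540^0 × 0.460^2 = 1 × 1.0000 × 0.2116 = 0.211600
Relative intensity = 0.211600 / 0.496800 × 100 = 42.59

42.59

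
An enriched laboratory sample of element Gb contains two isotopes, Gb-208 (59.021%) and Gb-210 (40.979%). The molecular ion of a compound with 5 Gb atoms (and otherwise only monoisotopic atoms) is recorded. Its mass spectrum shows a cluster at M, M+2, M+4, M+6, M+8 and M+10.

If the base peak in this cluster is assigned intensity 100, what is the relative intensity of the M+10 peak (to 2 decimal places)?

Term probabilities: M 0.0716, M+2 0.2486, M+4 0.3453, M+6 0.2397, M+8 0.0832, M+10 0.0116. Base peak = M+4.
P(M+4) = C(5,2) × 0.59021^3 × 0.40979^2 = 10 × 0.20559838 × 0.16792784 = 0.345257 (base)
P(M+10) = C(5,5) × 0.59021^0 × 0.40979^5 = 1 × 1.0000 × 0.01155598 = 0.011556
Relative intensity = 0.011556 / 0.345257 × 100 = 3.35

3.35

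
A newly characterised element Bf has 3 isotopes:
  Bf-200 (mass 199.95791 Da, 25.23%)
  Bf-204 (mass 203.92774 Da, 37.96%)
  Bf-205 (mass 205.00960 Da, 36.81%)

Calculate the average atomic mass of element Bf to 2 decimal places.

Average mass = Σ (abundance × isotope mass) = 0.2523 × 199.95791 + 0.3796 × 203.92774 + 0.3681 × 205.00960
= 50.449381 + 77.410970 + 75.464034 = 203.324385 Da

203.32 Da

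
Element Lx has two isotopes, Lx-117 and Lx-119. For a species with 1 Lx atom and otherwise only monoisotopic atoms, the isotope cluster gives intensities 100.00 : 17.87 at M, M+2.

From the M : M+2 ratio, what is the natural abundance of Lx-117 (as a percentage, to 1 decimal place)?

84.8%

If p is the fraction of Lx that is Lx-117, then I(M+2)/I(M) = [C(1,1)·p^0·(1−p)] / p^1 = 1·(1−p)/p = 17.87/100.00 = 0.1787
(1−p)/p = 0.1787/1 = 0.1787  ⇒  p = 1/(1 + 0.1787) = 0.8484
Lx-117: 84.8%, Lx-119: 15.2%.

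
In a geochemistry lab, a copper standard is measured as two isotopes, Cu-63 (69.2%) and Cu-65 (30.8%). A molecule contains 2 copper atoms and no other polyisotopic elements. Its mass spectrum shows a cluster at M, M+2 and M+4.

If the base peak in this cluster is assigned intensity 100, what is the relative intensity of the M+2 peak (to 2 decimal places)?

89.02

Term probabilities: M 0.4789, M+2 0.4263, M+4 0.0949. Base peak = M.
P(M) = C(2,0) × 0.692^2 × 0.308^0 = 1 × 0.478864 × 1.0000 = 0.478864 (base)
P(M+2) = C(2,1) × 0.692^1 × 0.308^1 = 2 × 0.6920 × 0.3080 = 0.426272
Relative intensity = 0.426272 / 0.478864 × 100 = 89.02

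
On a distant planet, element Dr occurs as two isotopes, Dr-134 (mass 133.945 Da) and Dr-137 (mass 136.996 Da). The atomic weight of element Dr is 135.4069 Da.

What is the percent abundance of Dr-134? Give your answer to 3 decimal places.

Writing the weighted mean with unknown fraction x of Dr-134:
133.945·x + 136.996·(1 − x) = 135.4069
(133.945 − 136.996)·x = 135.4069 − 136.996
x = -1.5891 / -3.051 = 0.52085 → 52.085% Dr-134, 47.915% Dr-137.

52.085%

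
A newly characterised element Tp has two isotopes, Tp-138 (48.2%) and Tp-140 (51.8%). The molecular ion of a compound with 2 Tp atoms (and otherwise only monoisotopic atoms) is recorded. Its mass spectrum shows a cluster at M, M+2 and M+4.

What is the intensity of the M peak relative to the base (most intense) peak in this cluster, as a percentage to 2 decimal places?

46.53%

(0.482 + 0.518)^2 gives M 0.2323, M+2 0.4994, M+4 0.2683; the largest is M+2.
P(M+2) = C(2,1) × 0.482^1 × 0.518^1 = 2 × 0.4820 × 0.5180 = 0.499352 (base)
P(M) = C(2,0) × 0.482^2 × 0.518^0 = 1 × 0.232324 × 1.0000 = 0.232324
Relative intensity = 0.232324 / 0.499352 × 100 = 46.53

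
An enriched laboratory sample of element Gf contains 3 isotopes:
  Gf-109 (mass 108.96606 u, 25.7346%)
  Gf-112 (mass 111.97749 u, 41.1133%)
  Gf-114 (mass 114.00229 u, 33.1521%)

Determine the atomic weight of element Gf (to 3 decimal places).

Average mass = Σ (abundance × isotope mass) = 0.257346 × 108.96606 + 0.411133 × 111.97749 + 0.331521 × 114.00229
= 28.041980 + 46.037641 + 37.794153 = 111.873774 u

111.874 u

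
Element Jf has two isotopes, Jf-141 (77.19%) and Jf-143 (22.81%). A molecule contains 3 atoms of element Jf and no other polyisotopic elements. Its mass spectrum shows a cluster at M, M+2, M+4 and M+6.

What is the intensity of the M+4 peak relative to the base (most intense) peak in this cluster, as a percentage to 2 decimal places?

(0.7719 + 0.2281)^3 gives M 0.4599, M+2 0.4077, M+4 0.1205, M+6 0.0119; the largest is M.
P(M) = C(3,0) × 0.7719^3 × 0.2281^0 = 1 × 0.45992088 × 1.0000 = 0.459921 (base)
P(M+4) = C(3,2) × 0.7719^1 × 0.2281^2 = 3 × 0.7719 × 0.05202961 = 0.120485
Relative intensity = 0.120485 / 0.459921 × 100 = 26.20

26.20%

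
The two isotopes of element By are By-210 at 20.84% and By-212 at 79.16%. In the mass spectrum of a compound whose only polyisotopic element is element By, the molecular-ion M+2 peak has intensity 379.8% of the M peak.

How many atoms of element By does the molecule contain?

With n By atoms, P(M+2)/P(M) = C(n,1)·p^(n−1)q / p^n = n·q/p = n · 0.7916/0.2084.
n = 3.798 × 0.2084/0.7916 = 1.00 ≈ 1

1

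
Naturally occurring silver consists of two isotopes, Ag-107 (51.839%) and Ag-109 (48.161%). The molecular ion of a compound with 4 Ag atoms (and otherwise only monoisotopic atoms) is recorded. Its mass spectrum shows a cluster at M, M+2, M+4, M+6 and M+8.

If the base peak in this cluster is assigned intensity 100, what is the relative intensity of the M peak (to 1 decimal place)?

19.3

(0.51839 + 0.48161)^4 gives M 0.0722, M+2 0.2684, M+4 0.3740, M+6 0.2316, M+8 0.0538; the largest is M+4.
P(M+4) = C(4,2) × 0.51839^2 × 0.48161^2 = 6 × 0.26872819 × 0.23194819 = 0.373986 (base)
P(M) = C(4,0) × 0.51839^4 × 0.48161^0 = 1 × 0.07221484 × 1.0000 = 0.072215
Relative intensity = 0.072215 / 0.373986 × 100 = 19.3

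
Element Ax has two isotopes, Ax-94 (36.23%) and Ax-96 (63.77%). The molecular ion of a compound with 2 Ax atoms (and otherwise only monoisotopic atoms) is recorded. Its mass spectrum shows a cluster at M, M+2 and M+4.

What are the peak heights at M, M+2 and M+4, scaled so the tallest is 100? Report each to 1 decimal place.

28.4 : 100.0 : 88.0

Expanding (0.3623 + 0.6377)^2:
P(M) = 0.3623^2 = 0.131261
P(M+2) = 2 × 0.3623^1 × 0.6377^1 = 0.462077
P(M+4) = 0.6377^2 = 0.406661
The M+2 peak is largest (0.462077); scaling to 100 gives 28.4 : 100.0 : 88.0.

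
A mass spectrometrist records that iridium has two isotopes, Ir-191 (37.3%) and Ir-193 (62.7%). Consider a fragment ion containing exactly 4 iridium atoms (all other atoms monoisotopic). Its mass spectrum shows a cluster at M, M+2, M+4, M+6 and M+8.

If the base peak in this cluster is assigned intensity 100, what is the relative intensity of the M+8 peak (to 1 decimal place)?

42.0

Binomial terms of (0.373 + 0.627)^4: M 0.0194, M+2 0.1302, M+4 0.3282, M+6 0.3678, M+8 0.1546 → M+6 is the base peak.
P(M+6) = C(4,3) × 0.373^1 × 0.627^3 = 4 × 0.3730 × 0.24649188 = 0.367766 (base)
P(M+8) = C(4,4) × 0.373^0 × 0.627^4 = 1 × 1.0000 × 0.15455041 = 0.154550
Relative intensity = 0.154550 / 0.367766 × 100 = 42.0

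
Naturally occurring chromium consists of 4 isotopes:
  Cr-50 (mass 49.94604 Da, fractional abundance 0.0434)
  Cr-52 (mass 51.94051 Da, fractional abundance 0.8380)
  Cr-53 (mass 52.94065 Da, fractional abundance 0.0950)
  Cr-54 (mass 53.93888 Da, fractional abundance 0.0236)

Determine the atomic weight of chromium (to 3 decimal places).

51.996 Da

Ar = Σ fᵢ·mᵢ = 0.0434 × 49.94604 + 0.8380 × 51.94051 + 0.0950 × 52.94065 + 0.0236 × 53.93888
= 2.167658 + 43.526147 + 5.029362 + 1.272958 = 51.996125 Da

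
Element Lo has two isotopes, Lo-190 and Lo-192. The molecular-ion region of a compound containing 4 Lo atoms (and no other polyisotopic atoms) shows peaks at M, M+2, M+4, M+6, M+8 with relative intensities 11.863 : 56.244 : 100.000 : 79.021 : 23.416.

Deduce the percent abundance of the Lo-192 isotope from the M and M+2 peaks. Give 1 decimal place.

Write p for the Lo-190 fraction. I(M+2)/I(M) = [C(4,1)·p^3·(1−p)] / p^4 = 4·(1−p)/p = 56.244/11.863 = 4.7411
(1−p)/p = 4.7411/4 = 1.1853  ⇒  p = 1/(1 + 1.1853) = 0.4576
Lo-190: 45.8%, Lo-192: 54.2%.

54.2%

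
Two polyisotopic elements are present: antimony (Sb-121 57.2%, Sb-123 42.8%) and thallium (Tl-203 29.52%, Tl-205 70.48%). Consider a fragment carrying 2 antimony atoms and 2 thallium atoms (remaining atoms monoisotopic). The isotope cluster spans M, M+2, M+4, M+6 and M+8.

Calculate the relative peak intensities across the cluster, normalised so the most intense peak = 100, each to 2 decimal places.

Antimony pattern (n=2): 0.327184 : 0.489632 : 0.183184
Thallium pattern (n=2): 0.08714304 : 0.41611392 : 0.49674304
Convolve the two distributions (both contribute in 2-u steps):
  M: 0.327184×0.08714304 = 0.028512
  M+2: 0.327184×0.41611392 + 0.489632×0.08714304 = 0.178814
  M+4: 0.327184×0.49674304 + 0.489632×0.41611392 + 0.183184×0.08714304 = 0.382232
  M+6: 0.489632×0.49674304 + 0.183184×0.41611392 = 0.319447
  M+8: 0.183184×0.49674304 = 0.090995
Scale to base peak (0.382232) = 100: 7.46 : 46.78 : 100.00 : 83.57 : 23.81

7.46 : 46.78 : 100.00 : 83.57 : 23.81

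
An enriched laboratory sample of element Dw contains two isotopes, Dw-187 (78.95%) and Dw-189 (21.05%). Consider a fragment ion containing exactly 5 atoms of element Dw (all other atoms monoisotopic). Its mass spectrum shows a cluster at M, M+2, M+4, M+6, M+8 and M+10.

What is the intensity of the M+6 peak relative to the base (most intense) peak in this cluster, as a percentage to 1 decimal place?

Binomial terms of (0.7895 + 0.2105)^5: M 0.3067, M+2 0.4089, M+4 0.2181, M+6 0.0581, M+8 0.0078, M+10 0.0004 → M+2 is the base peak.
P(M+2) = C(5,1) × 0.7895^4 × 0.2105^1 = 5 × 0.38851567 × 0.2105 = 0.408913 (base)
P(M+6) = C(5,3) × 0.7895^2 × 0.2105^3 = 10 × 0.62331025 × 0.00932731 = 0.058138
Relative intensity = 0.058138 / 0.408913 × 100 = 14.2

14.2%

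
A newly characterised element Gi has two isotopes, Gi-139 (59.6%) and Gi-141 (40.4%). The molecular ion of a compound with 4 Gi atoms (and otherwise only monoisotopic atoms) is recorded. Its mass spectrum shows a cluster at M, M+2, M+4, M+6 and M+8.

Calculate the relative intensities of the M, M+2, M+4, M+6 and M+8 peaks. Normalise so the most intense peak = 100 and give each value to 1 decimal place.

Each Gi atom is independently Gi-139 (p = 0.596) or Gi-141 (q = 0.404); the cluster is the binomial expansion (p + q)^4.
P(M) = 0.596^4 = 0.126178
P(M+2) = 4 × 0.596^3 × 0.404^1 = 0.342121
P(M+4) = 6 × 0.596^2 × 0.404^2 = 0.347862
P(M+6) = 4 × 0.596^1 × 0.404^3 = 0.157199
P(M+8) = 0.404^4 = 0.026639
The M+4 peak is largest (0.347862); scaling to 100 gives 36.3 : 98.3 : 100.0 : 45.2 : 7.7.

36.3 : 98.3 : 100.0 : 45.2 : 7.7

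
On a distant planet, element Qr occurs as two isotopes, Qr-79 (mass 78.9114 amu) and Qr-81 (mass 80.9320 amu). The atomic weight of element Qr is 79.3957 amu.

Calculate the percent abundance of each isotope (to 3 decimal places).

Qr-79: 76.032%, Qr-81: 23.968%

Let x be the fractional abundance of Qr-79; then Qr-81 has abundance 1 − x.
78.9114·x + 80.9320·(1 − x) = 79.3957
(78.9114 − 80.9320)·x = 79.3957 − 80.9320
x = -1.5363 / -2.0206 = 0.76032 → 76.032% Qr-79, 23.968% Qr-81.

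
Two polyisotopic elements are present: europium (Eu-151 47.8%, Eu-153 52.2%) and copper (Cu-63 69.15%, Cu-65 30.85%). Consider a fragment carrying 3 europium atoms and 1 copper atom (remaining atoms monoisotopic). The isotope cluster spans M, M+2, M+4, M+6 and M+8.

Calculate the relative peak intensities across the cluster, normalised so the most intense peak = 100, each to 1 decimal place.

Europium pattern (n=3): 0.10921535 : 0.35780594 : 0.39074206 : 0.14223665
Copper pattern (n=1): 0.6915 : 0.3085
Convolve the two distributions (both contribute in 2-u steps):
  M: 0.10921535×0.6915 = 0.075522
  M+2: 0.10921535×0.3085 + 0.35780594×0.6915 = 0.281116
  M+4: 0.35780594×0.3085 + 0.39074206×0.6915 = 0.380581
  M+6: 0.39074206×0.3085 + 0.14223665×0.6915 = 0.218901
  M+8: 0.14223665×0.3085 = 0.043880
Scale to base peak (0.380581) = 100: 19.8 : 73.9 : 100.0 : 57.5 : 11.5

19.8 : 73.9 : 100.0 : 57.5 : 11.5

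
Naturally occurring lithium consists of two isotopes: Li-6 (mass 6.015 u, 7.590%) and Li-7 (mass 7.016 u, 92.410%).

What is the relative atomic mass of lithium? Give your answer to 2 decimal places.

6.94 u

Weight each isotope mass by its fractional abundance: 0.07590 × 6.015 + 0.92410 × 7.016
= 0.4565 + 6.4835 = 6.9400 u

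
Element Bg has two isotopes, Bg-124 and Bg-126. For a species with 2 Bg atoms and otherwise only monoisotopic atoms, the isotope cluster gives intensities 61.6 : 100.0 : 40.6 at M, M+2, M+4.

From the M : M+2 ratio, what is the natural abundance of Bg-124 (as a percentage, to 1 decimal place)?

Let p = fractional abundance of Bg-124. I(M+2)/I(M) = [C(2,1)·p^1·(1−p)] / p^2 = 2·(1−p)/p = 100.0/61.6 = 1.6234
(1−p)/p = 1.6234/2 = 0.8117  ⇒  p = 1/(1 + 0.8117) = 0.5520
Bg-124: 55.2%, Bg-126: 44.8%.

55.2%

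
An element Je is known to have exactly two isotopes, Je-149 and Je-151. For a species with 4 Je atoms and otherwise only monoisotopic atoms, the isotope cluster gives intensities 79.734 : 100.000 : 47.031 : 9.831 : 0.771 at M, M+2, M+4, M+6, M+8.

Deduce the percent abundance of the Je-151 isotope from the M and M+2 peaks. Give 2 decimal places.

If p is the fraction of Je that is Je-149, then I(M+2)/I(M) = [C(4,1)·p^3·(1−p)] / p^4 = 4·(1−p)/p = 100.000/79.734 = 1.2542
(1−p)/p = 1.2542/4 = 0.3135  ⇒  p = 1/(1 + 0.3135) = 0.7613
Je-149: 76.13%, Je-151: 23.87%.

23.87%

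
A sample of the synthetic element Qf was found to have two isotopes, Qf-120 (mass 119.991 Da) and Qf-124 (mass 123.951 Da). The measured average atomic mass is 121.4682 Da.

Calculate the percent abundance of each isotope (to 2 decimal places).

Let x be the fractional abundance of Qf-120; then Qf-124 has abundance 1 − x.
119.991·x + 123.951·(1 − x) = 121.4682
(119.991 − 123.951)·x = 121.4682 − 123.951
x = -2.4828 / -3.960 = 0.62697 → 62.70% Qf-120, 37.30% Qf-124.

Qf-120: 62.70%, Qf-124: 37.30%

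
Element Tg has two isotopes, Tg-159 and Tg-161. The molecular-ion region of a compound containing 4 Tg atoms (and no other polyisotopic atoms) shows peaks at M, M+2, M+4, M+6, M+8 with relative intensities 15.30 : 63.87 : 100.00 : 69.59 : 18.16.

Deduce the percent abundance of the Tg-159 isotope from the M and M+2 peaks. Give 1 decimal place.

Write p for the Tg-159 fraction. I(M+2)/I(M) = [C(4,1)·p^3·(1−p)] / p^4 = 4·(1−p)/p = 63.87/15.30 = 4.1745
(1−p)/p = 4.1745/4 = 1.0436  ⇒  p = 1/(1 + 1.0436) = 0.4893
Tg-159: 48.9%, Tg-161: 51.1%.

48.9%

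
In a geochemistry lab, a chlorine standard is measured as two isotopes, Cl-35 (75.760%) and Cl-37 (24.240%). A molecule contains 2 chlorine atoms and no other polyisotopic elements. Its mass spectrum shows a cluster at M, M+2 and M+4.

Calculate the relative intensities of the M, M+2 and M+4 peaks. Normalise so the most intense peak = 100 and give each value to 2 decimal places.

100.00 : 63.99 : 10.24

Expanding (0.75760 + 0.24240)^2:
P(M) = 0.75760^2 = 0.573958
P(M+2) = 2 × 0.75760^1 × 0.24240^1 = 0.367284
P(M+4) = 0.24240^2 = 0.058758
The M peak is largest (0.573958); scaling to 100 gives 100.00 : 63.99 : 10.24.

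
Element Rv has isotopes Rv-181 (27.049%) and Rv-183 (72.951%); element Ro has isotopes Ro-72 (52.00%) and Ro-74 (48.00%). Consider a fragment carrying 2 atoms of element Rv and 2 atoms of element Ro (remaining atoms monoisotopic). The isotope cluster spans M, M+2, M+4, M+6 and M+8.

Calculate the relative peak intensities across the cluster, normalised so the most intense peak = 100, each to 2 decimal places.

5.53 : 40.04 : 100.00 : 99.67 : 34.27

Element Rv pattern (n=2): 0.07316484 : 0.39465032 : 0.53218484
Element Ro pattern (n=2): 0.2704 : 0.4992 : 0.2304
Convolve the two distributions (both contribute in 2-u steps):
  M: 0.07316484×0.2704 = 0.019784
  M+2: 0.07316484×0.4992 + 0.39465032×0.2704 = 0.143237
  M+4: 0.07316484×0.2304 + 0.39465032×0.4992 + 0.53218484×0.2704 = 0.357769
  M+6: 0.39465032×0.2304 + 0.53218484×0.4992 = 0.356594
  M+8: 0.53218484×0.2304 = 0.122615
Scale to base peak (0.357769) = 100: 5.53 : 40.04 : 100.00 : 99.67 : 34.27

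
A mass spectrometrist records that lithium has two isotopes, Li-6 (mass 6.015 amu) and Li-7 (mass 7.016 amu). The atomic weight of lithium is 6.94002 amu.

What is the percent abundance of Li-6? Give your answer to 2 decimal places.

7.59%

Let x be the fractional abundance of Li-6; then Li-7 has abundance 1 − x.
6.015·x + 7.016·(1 − x) = 6.94002
(6.015 − 7.016)·x = 6.94002 − 7.016
x = -0.07598 / -1.001 = 0.07590 → 7.59% Li-6, 92.41% Li-7.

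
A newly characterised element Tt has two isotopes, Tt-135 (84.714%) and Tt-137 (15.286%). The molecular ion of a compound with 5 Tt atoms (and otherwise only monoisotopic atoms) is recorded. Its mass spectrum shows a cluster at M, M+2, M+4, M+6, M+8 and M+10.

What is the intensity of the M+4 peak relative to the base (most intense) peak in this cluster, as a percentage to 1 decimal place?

Binomial terms of (0.84714 + 0.15286)^5: M 0.4363, M+2 0.3936, M+4 0.1421, M+6 0.0256, M+8 0.0023, M+10 0.0001 → M is the base peak.
P(M) = C(5,0) × 0.84714^5 × 0.15286^0 = 1 × 0.43629069 × 1.0000 = 0.436291 (base)
P(M+4) = C(5,2) × 0.84714^3 × 0.15286^2 = 10 × 0.60794678 × 0.02336618 = 0.142054
Relative intensity = 0.142054 / 0.436291 × 100 = 32.6

32.6%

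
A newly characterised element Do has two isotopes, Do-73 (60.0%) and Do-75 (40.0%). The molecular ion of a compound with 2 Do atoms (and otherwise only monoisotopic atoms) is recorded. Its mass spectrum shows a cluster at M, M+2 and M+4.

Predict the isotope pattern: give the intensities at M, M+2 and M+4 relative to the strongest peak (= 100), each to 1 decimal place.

75.0 : 100.0 : 33.3

The 2 Do atoms are independent, so intensities follow the terms of (0.600 + 0.400)^2.
P(M) = 0.600^2 = 0.360000
P(M+2) = 2 × 0.600^1 × 0.400^1 = 0.480000
P(M+4) = 0.400^2 = 0.160000
The M+2 peak is largest (0.480000); scaling to 100 gives 75.0 : 100.0 : 33.3.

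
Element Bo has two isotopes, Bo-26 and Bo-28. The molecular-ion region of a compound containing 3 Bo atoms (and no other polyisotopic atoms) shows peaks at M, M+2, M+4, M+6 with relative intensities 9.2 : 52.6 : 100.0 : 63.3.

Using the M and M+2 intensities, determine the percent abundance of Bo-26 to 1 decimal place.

Let p = fractional abundance of Bo-26. I(M+2)/I(M) = [C(3,1)·p^2·(1−p)] / p^3 = 3·(1−p)/p = 52.6/9.2 = 5.7174
(1−p)/p = 5.7174/3 = 1.9058  ⇒  p = 1/(1 + 1.9058) = 0.3441
Bo-26: 34.4%, Bo-28: 65.6%.

34.4%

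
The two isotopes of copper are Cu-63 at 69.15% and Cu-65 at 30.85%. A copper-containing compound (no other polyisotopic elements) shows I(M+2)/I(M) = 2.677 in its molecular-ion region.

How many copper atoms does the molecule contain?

6

For n independent Cu atoms, I(M+2)/I(M) = n · (abundance Cu-65) / (abundance Cu-63) = n · 0.3085/0.6915.
n = 2.677 × 0.6915/0.3085 = 6.00 ≈ 6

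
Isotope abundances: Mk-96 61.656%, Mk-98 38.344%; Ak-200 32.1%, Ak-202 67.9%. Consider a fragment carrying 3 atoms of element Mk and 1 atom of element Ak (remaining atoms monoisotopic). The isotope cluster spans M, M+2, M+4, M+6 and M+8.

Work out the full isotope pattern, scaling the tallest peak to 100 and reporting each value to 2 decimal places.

19.58 : 77.96 : 100.00 : 52.77 : 9.96

Element Mk pattern (n=3): 0.23438296 : 0.43728982 : 0.27195148 : 0.05637574
Element Ak pattern (n=1): 0.3210 : 0.6790
Convolve the two distributions (both contribute in 2-u steps):
  M: 0.23438296×0.3210 = 0.075237
  M+2: 0.23438296×0.6790 + 0.43728982×0.3210 = 0.299516
  M+4: 0.43728982×0.6790 + 0.27195148×0.3210 = 0.384216
  M+6: 0.27195148×0.6790 + 0.05637574×0.3210 = 0.202752
  M+8: 0.05637574×0.6790 = 0.038279
Scale to base peak (0.384216) = 100: 19.58 : 77.96 : 100.00 : 52.77 : 9.96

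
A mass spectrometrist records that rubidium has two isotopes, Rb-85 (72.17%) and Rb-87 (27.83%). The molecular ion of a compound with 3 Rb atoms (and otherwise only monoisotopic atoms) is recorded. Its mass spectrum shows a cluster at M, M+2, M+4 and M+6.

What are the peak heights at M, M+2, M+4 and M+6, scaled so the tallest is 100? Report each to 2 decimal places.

86.44 : 100.00 : 38.56 : 4.96

The 3 Rb atoms are independent, so intensities follow the terms of (0.7217 + 0.2783)^3.
P(M) = 0.7217^3 = 0.375898
P(M+2) = 3 × 0.7217^2 × 0.2783^1 = 0.434858
P(M+4) = 3 × 0.7217^1 × 0.2783^2 = 0.167689
P(M+6) = 0.2783^3 = 0.021555
The M+2 peak is largest (0.434858); scaling to 100 gives 86.44 : 100.00 : 38.56 : 4.96.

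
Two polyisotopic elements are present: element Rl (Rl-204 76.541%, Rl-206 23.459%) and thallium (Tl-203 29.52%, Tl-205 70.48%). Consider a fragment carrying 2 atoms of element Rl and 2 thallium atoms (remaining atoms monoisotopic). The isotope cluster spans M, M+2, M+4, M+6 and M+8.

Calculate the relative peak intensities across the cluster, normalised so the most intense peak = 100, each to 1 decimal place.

Element Rl pattern (n=2): 0.58585247 : 0.35911506 : 0.05503247
Thallium pattern (n=2): 0.08714304 : 0.41611392 : 0.49674304
Convolve the two distributions (both contribute in 2-u steps):
  M: 0.58585247×0.08714304 = 0.051053
  M+2: 0.58585247×0.41611392 + 0.35911506×0.08714304 = 0.275076
  M+4: 0.58585247×0.49674304 + 0.35911506×0.41611392 + 0.05503247×0.08714304 = 0.445247
  M+6: 0.35911506×0.49674304 + 0.05503247×0.41611392 = 0.201288
  M+8: 0.05503247×0.49674304 = 0.027337
Scale to base peak (0.445247) = 100: 11.5 : 61.8 : 100.0 : 45.2 : 6.1

11.5 : 61.8 : 100.0 : 45.2 : 6.1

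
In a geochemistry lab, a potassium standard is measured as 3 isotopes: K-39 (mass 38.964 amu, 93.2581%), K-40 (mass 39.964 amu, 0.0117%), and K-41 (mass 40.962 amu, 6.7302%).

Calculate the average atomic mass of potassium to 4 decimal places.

Ar = Σ fᵢ·mᵢ = 0.932581 × 38.964 + 0.000117 × 39.964 + 0.067302 × 40.962
= 36.33709 + 0.00468 + 2.75682 = 39.09859 amu

39.0986 amu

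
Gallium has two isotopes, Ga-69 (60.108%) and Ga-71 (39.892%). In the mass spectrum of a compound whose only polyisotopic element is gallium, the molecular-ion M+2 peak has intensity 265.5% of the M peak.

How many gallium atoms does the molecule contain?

4

For n independent Ga atoms, I(M+2)/I(M) = n · (abundance Ga-71) / (abundance Ga-69) = n · 0.39892/0.60108.
n = 2.655 × 0.60108/0.39892 = 4.00 ≈ 4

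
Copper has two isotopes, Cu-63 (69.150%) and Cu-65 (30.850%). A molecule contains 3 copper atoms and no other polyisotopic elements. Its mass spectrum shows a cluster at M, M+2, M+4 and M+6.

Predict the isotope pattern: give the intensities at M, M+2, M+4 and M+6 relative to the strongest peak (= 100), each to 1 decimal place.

74.7 : 100.0 : 44.6 : 6.6

Expanding (0.69150 + 0.30850)^3:
P(M) = 0.69150^3 = 0.330656
P(M+2) = 3 × 0.69150^2 × 0.30850^1 = 0.442548
P(M+4) = 3 × 0.69150^1 × 0.30850^2 = 0.197435
P(M+6) = 0.30850^3 = 0.029361
The M+2 peak is largest (0.442548); scaling to 100 gives 74.7 : 100.0 : 44.6 : 6.6.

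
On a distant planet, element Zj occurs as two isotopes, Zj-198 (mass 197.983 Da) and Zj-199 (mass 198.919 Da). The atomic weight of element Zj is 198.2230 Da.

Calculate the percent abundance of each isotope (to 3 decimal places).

Zj-198: 74.359%, Zj-199: 25.641%

Writing the weighted mean with unknown fraction x of Zj-198:
197.983·x + 198.919·(1 − x) = 198.2230
(197.983 − 198.919)·x = 198.2230 − 198.919
x = -0.6960 / -0.936 = 0.74359 → 74.359% Zj-198, 25.641% Zj-199.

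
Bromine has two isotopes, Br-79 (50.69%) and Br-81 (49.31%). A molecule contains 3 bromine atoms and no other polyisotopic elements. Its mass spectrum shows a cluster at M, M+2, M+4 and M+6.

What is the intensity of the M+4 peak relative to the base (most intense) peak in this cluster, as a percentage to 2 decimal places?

97.28%

Binomial terms of (0.5069 + 0.4931)^3: M 0.1302, M+2 0.3801, M+4 0.3698, M+6 0.1199 → M+2 is the base peak.
P(M+2) = C(3,1) × 0.5069^2 × 0.4931^1 = 3 × 0.25694761 × 0.4931 = 0.380103 (base)
P(M+4) = C(3,2) × 0.5069^1 × 0.4931^2 = 3 × 0.5069 × 0.24314761 = 0.369755
Relative intensity = 0.369755 / 0.380103 × 100 = 97.28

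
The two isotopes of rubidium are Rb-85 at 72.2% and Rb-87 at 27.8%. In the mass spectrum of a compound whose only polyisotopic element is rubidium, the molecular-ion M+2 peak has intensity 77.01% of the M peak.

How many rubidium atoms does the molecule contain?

2

With n Rb atoms, P(M+2)/P(M) = C(n,1)·p^(n−1)q / p^n = n·q/p = n · 0.278/0.722.
n = 0.7701 × 0.722/0.278 = 2.00 ≈ 2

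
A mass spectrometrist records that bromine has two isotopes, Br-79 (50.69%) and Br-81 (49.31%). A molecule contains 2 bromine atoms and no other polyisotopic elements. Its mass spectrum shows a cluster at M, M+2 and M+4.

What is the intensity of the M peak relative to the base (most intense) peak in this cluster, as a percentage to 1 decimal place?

(0.5069 + 0.4931)^2 gives M 0.2569, M+2 0.4999, M+4 0.2431; the largest is M+2.
P(M+2) = C(2,1) × 0.5069^1 × 0.4931^1 = 2 × 0.5069 × 0.4931 = 0.499905 (base)
P(M) = C(2,0) × 0.5069^2 × 0.4931^0 = 1 × 0.25694761 × 1.0000 = 0.256948
Relative intensity = 0.256948 / 0.499905 × 100 = 51.4

51.4%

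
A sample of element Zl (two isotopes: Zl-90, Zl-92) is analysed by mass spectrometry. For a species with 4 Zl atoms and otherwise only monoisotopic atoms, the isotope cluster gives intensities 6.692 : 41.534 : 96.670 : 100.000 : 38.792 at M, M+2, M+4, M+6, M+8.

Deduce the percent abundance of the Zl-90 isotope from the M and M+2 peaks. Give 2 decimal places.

Write p for the Zl-90 fraction. I(M+2)/I(M) = [C(4,1)·p^3·(1−p)] / p^4 = 4·(1−p)/p = 41.534/6.692 = 6.2065
(1−p)/p = 6.2065/4 = 1.5516  ⇒  p = 1/(1 + 1.5516) = 0.3919
Zl-90: 39.19%, Zl-92: 60.81%.

39.19%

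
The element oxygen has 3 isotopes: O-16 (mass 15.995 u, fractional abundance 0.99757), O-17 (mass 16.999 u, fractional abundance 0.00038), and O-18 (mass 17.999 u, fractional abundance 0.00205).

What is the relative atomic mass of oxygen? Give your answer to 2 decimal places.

Average mass = Σ (abundance × isotope mass) = 0.99757 × 15.995 + 0.00038 × 16.999 + 0.00205 × 17.999
= 15.9561 + 0.0065 + 0.0369 = 15.9995 u

16.00 u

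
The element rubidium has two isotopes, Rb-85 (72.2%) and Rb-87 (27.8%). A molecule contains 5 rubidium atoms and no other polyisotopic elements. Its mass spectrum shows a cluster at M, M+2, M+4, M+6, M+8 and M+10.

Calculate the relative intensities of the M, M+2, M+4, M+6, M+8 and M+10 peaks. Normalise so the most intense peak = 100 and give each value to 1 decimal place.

51.9 : 100.0 : 77.0 : 29.7 : 5.7 : 0.4

Expanding (0.722 + 0.278)^5:
P(M) = 0.722^5 = 0.196194
P(M+2) = 5 × 0.722^4 × 0.278^1 = 0.377714
P(M+4) = 10 × 0.722^3 × 0.278^2 = 0.290872
P(M+6) = 10 × 0.722^2 × 0.278^3 = 0.111998
P(M+8) = 5 × 0.722^1 × 0.278^4 = 0.021562
P(M+10) = 0.278^5 = 0.001660
The M+2 peak is largest (0.377714); scaling to 100 gives 51.9 : 100.0 : 77.0 : 29.7 : 5.7 : 0.4.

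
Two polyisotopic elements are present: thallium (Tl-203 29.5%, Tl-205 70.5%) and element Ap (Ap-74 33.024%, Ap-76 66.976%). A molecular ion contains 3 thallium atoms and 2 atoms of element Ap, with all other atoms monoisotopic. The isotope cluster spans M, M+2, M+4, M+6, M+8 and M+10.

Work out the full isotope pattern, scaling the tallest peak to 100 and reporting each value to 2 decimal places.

0.79 : 8.92 : 39.99 : 89.51 : 100.00 : 44.61

Thallium pattern (n=3): 0.02567237 : 0.18405787 : 0.43986713 : 0.35040263
Element Ap pattern (n=2): 0.10905846 : 0.44236308 : 0.44857846
Convolve the two distributions (both contribute in 2-u steps):
  M: 0.02567237×0.10905846 = 0.002800
  M+2: 0.02567237×0.44236308 + 0.18405787×0.10905846 = 0.031430
  M+4: 0.02567237×0.44857846 + 0.18405787×0.44236308 + 0.43986713×0.10905846 = 0.140908
  M+6: 0.18405787×0.44857846 + 0.43986713×0.44236308 + 0.35040263×0.10905846 = 0.315360
  M+8: 0.43986713×0.44857846 + 0.35040263×0.44236308 = 0.352320
  M+10: 0.35040263×0.44857846 = 0.157183
Scale to base peak (0.352320) = 100: 0.79 : 8.92 : 39.99 : 89.51 : 100.00 : 44.61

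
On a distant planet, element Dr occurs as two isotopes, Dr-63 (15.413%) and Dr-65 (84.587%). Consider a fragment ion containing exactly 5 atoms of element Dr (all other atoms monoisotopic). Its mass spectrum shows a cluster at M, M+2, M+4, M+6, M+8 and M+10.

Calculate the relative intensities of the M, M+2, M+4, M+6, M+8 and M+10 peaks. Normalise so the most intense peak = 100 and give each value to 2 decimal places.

Each Dr atom is independently Dr-63 (p = 0.15413) or Dr-65 (q = 0.84587); the cluster is the binomial expansion (p + q)^5.
P(M) = 0.15413^5 = 0.000087
P(M+2) = 5 × 0.15413^4 × 0.84587^1 = 0.002387
P(M+4) = 10 × 0.15413^3 × 0.84587^2 = 0.026198
P(M+6) = 10 × 0.15413^2 × 0.84587^3 = 0.143776
P(M+8) = 5 × 0.15413^1 × 0.84587^4 = 0.394522
P(M+10) = 0.84587^5 = 0.433030
The M+10 peak is largest (0.433030); scaling to 100 gives 0.02 : 0.55 : 6.05 : 33.20 : 91.11 : 100.00.

0.02 : 0.55 : 6.05 : 33.20 : 91.11 : 100.00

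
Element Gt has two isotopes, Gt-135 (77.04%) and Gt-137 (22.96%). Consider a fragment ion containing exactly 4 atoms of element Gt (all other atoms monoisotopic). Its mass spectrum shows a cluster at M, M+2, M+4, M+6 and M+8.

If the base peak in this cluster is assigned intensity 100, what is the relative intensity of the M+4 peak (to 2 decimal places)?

44.70

(0.7704 + 0.2296)^4 gives M 0.3523, M+2 0.4199, M+4 0.1877, M+6 0.0373, M+8 0.0028; the largest is M+2.
P(M+2) = C(4,1) × 0.7704^3 × 0.2296^1 = 4 × 0.45724485 × 0.2296 = 0.419934 (base)
P(M+4) = C(4,2) × 0.7704^2 × 0.2296^2 = 6 × 0.59351616 × 0.05271616 = 0.187727
Relative intensity = 0.187727 / 0.419934 × 100 = 44.70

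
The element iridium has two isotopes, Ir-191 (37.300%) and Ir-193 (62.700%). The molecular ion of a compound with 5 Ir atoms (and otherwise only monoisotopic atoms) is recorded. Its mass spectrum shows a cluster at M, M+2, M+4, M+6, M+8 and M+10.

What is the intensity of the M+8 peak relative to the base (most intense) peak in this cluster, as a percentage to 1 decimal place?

84.0%

Term probabilities: M 0.0072, M+2 0.0607, M+4 0.2040, M+6 0.3429, M+8 0.2882, M+10 0.0969. Base peak = M+6.
P(M+6) = C(5,3) × 0.37300^2 × 0.62700^3 = 10 × 0.139129 × 0.24649188 = 0.342942 (base)
P(M+8) = C(5,4) × 0.37300^1 × 0.62700^4 = 5 × 0.3730 × 0.15455041 = 0.288237
Relative intensity = 0.288237 / 0.342942 × 100 = 84.0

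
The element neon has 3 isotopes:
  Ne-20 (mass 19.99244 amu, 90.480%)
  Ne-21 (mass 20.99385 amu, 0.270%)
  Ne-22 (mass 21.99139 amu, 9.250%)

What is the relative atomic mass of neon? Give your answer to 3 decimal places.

The abundance-weighted mean is 0.90480 × 19.99244 + 0.00270 × 20.99385 + 0.09250 × 21.99139
= 18.089160 + 0.056683 + 2.034204 = 20.180047 amu

20.180 amu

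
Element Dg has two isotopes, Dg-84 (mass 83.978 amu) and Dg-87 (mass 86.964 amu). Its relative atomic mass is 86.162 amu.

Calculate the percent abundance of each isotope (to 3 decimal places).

Dg-84: 26.859%, Dg-87: 73.141%

Writing the weighted mean with unknown fraction x of Dg-84:
83.978·x + 86.964·(1 − x) = 86.162
(83.978 − 86.964)·x = 86.162 − 86.964
x = -0.802 / -2.986 = 0.26859 → 26.859% Dg-84, 73.141% Dg-87.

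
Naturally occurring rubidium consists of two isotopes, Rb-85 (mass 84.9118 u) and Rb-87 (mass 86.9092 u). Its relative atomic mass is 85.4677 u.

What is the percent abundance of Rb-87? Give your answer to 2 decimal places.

Let x be the fractional abundance of Rb-85; then Rb-87 has abundance 1 − x.
84.9118·x + 86.9092·(1 − x) = 85.4677
(84.9118 − 86.9092)·x = 85.4677 − 86.9092
x = -1.4415 / -1.9974 = 0.72169 → 72.17% Rb-85, 27.83% Rb-87.

27.83%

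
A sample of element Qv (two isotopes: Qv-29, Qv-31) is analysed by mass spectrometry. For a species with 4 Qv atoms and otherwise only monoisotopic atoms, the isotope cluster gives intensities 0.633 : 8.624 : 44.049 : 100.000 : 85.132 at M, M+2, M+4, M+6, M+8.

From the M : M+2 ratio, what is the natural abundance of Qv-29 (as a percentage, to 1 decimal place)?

22.7%

Write p for the Qv-29 fraction. I(M+2)/I(M) = [C(4,1)·p^3·(1−p)] / p^4 = 4·(1−p)/p = 8.624/0.633 = 13.6240
(1−p)/p = 13.6240/4 = 3.4060  ⇒  p = 1/(1 + 3.4060) = 0.2270
Qv-29: 22.7%, Qv-31: 77.3%.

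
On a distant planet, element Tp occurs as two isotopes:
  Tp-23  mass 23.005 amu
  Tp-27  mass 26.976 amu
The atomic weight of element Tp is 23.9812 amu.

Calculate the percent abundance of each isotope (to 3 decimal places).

Tp-23: 75.417%, Tp-27: 24.583%

Writing the weighted mean with unknown fraction x of Tp-23:
23.005·x + 26.976·(1 − x) = 23.9812
(23.005 − 26.976)·x = 23.9812 − 26.976
x = -2.9948 / -3.971 = 0.75417 → 75.417% Tp-23, 24.583% Tp-27.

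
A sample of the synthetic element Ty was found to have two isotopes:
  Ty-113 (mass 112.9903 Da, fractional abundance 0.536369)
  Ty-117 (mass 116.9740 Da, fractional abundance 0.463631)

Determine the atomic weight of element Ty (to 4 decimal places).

114.8373 Da

Ar = Σ fᵢ·mᵢ = 0.536369 × 112.9903 + 0.463631 × 116.9740
= 60.60449 + 54.23277 = 114.83726 Da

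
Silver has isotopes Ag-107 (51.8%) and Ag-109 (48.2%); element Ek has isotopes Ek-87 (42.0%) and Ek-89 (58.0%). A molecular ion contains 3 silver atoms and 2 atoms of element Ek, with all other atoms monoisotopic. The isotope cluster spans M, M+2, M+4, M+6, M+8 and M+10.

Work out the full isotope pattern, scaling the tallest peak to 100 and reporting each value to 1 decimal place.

7.5 : 41.7 : 91.8 : 100.0 : 54.0 : 11.5

Silver pattern (n=3): 0.13899183 : 0.3879965 : 0.3610315 : 0.11198017
Element Ek pattern (n=2): 0.1764 : 0.4872 : 0.3364
Convolve the two distributions (both contribute in 2-u steps):
  M: 0.13899183×0.1764 = 0.024518
  M+2: 0.13899183×0.4872 + 0.3879965×0.1764 = 0.136159
  M+4: 0.13899183×0.3364 + 0.3879965×0.4872 + 0.3610315×0.1764 = 0.299475
  M+6: 0.3879965×0.3364 + 0.3610315×0.4872 + 0.11198017×0.1764 = 0.326170
  M+8: 0.3610315×0.3364 + 0.11198017×0.4872 = 0.176008
  M+10: 0.11198017×0.3364 = 0.037670
Scale to base peak (0.326170) = 100: 7.5 : 41.7 : 91.8 : 100.0 : 54.0 : 11.5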